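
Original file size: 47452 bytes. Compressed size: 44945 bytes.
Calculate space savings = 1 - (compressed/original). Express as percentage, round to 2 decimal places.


ratio = compressed/original = 44945/47452 = 0.947168
savings = 1 - ratio = 1 - 0.947168 = 0.052832
as a percentage: 0.052832 * 100 = 5.28%

Space savings = 1 - 44945/47452 = 5.28%


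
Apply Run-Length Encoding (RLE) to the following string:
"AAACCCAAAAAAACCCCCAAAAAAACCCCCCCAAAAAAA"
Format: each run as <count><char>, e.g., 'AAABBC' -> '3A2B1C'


Scanning runs left to right:
  i=0: run of 'A' x 3 -> '3A'
  i=3: run of 'C' x 3 -> '3C'
  i=6: run of 'A' x 7 -> '7A'
  i=13: run of 'C' x 5 -> '5C'
  i=18: run of 'A' x 7 -> '7A'
  i=25: run of 'C' x 7 -> '7C'
  i=32: run of 'A' x 7 -> '7A'

RLE = 3A3C7A5C7A7C7A


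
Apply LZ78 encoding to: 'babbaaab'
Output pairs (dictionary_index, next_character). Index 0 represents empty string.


LZ78 encoding steps:
Dictionary: {0: ''}
Step 1: w='' (idx 0), next='b' -> output (0, 'b'), add 'b' as idx 1
Step 2: w='' (idx 0), next='a' -> output (0, 'a'), add 'a' as idx 2
Step 3: w='b' (idx 1), next='b' -> output (1, 'b'), add 'bb' as idx 3
Step 4: w='a' (idx 2), next='a' -> output (2, 'a'), add 'aa' as idx 4
Step 5: w='a' (idx 2), next='b' -> output (2, 'b'), add 'ab' as idx 5


Encoded: [(0, 'b'), (0, 'a'), (1, 'b'), (2, 'a'), (2, 'b')]


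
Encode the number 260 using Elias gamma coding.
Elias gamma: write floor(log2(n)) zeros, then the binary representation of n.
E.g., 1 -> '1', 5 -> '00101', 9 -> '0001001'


num_bits = floor(log2(260)) + 1 = 9
leading_zeros = num_bits - 1 = 8
binary(260) = 100000100

Elias gamma(260) = '00000000' + '100000100' = 00000000100000100 (17 bits)


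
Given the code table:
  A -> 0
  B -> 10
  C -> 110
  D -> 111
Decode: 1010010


Decoding:
10 -> B
10 -> B
0 -> A
10 -> B


Result: BBAB


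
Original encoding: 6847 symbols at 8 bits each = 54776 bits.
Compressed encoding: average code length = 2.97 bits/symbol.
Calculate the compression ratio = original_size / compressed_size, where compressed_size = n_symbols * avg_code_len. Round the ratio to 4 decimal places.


original_size = n_symbols * orig_bits = 6847 * 8 = 54776 bits
compressed_size = n_symbols * avg_code_len = 6847 * 2.97 = 20335.59 bits
ratio = original_size / compressed_size = 54776 / 20335.59 = 2.6936

Compression ratio = 2.6936


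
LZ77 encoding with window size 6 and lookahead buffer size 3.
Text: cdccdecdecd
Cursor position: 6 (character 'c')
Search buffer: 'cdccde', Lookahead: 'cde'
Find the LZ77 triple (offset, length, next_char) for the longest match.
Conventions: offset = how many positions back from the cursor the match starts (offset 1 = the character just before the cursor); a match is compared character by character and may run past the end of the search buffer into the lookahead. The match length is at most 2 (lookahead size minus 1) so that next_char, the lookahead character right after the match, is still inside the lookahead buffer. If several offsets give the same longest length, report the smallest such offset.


Try each offset into the search buffer:
  offset=1 (pos 5, char 'e'): match length 0
  offset=2 (pos 4, char 'd'): match length 0
  offset=3 (pos 3, char 'c'): match length 2
  offset=4 (pos 2, char 'c'): match length 1
  offset=5 (pos 1, char 'd'): match length 0
  offset=6 (pos 0, char 'c'): match length 2
Longest match has length 2, found at offsets 3, 6; take the smallest, offset 3.
next_char = character at position 6 + 2 = 8 -> 'e'

Best match: offset=3, length=2 (matching 'cd' starting at position 3)
LZ77 triple: (3, 2, 'e')


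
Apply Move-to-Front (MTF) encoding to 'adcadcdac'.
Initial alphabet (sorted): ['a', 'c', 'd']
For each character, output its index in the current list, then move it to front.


MTF encoding:
'a': index 0 in ['a', 'c', 'd'] -> ['a', 'c', 'd']
'd': index 2 in ['a', 'c', 'd'] -> ['d', 'a', 'c']
'c': index 2 in ['d', 'a', 'c'] -> ['c', 'd', 'a']
'a': index 2 in ['c', 'd', 'a'] -> ['a', 'c', 'd']
'd': index 2 in ['a', 'c', 'd'] -> ['d', 'a', 'c']
'c': index 2 in ['d', 'a', 'c'] -> ['c', 'd', 'a']
'd': index 1 in ['c', 'd', 'a'] -> ['d', 'c', 'a']
'a': index 2 in ['d', 'c', 'a'] -> ['a', 'd', 'c']
'c': index 2 in ['a', 'd', 'c'] -> ['c', 'a', 'd']


Output: [0, 2, 2, 2, 2, 2, 1, 2, 2]


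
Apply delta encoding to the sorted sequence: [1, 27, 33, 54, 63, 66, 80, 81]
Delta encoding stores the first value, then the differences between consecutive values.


First value: 1
Deltas:
  27 - 1 = 26
  33 - 27 = 6
  54 - 33 = 21
  63 - 54 = 9
  66 - 63 = 3
  80 - 66 = 14
  81 - 80 = 1


Delta encoded: [1, 26, 6, 21, 9, 3, 14, 1]


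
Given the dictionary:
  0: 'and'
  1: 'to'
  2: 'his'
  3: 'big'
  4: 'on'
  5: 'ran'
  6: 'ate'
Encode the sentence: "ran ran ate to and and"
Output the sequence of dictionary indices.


Look up each word in the dictionary:
  'ran' -> 5
  'ran' -> 5
  'ate' -> 6
  'to' -> 1
  'and' -> 0
  'and' -> 0

Encoded: [5, 5, 6, 1, 0, 0]


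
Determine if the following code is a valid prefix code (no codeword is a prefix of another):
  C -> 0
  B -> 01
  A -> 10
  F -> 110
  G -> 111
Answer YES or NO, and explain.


Checking each pair (does one codeword prefix another?):
  C='0' vs B='01': prefix -- VIOLATION

NO -- this is NOT a valid prefix code. C (0) is a prefix of B (01).


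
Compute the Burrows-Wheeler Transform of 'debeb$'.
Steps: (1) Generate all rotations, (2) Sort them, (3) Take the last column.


Rotations (sorted):
  0: $debeb -> last char: b
  1: b$debe -> last char: e
  2: beb$de -> last char: e
  3: debeb$ -> last char: $
  4: eb$deb -> last char: b
  5: ebeb$d -> last char: d


BWT = bee$bd


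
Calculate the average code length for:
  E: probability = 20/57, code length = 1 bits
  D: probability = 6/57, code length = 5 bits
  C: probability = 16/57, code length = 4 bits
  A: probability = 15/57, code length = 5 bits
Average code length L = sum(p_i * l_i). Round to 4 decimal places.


Weighted contributions p_i * l_i:
  E: (20/57) * 1 = 20/57
  D: (6/57) * 5 = 30/57
  C: (16/57) * 4 = 64/57
  A: (15/57) * 5 = 75/57
Sum = (20 + 30 + 64 + 75)/57 = 189/57

L = 189/57 = 3.3158 bits/symbol


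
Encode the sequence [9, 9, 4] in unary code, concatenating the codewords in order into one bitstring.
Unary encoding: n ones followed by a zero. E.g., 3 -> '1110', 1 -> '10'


Encode each number as n ones followed by a terminating 0:
  9 -> 1111111110 (10 bits)
  9 -> 1111111110 (10 bits)
  4 -> 11110 (5 bits)
Total length = 10 + 10 + 5 = 25 bits.

Unary([9, 9, 4]) = 1111111110111111111011110 (25 bits)


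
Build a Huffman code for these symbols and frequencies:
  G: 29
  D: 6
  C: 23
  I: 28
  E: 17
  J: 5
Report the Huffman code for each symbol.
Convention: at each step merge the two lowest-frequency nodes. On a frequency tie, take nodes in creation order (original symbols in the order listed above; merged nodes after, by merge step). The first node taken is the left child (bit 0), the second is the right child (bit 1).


Huffman tree construction:
Step 1: Merge J(5) + D(6) = 11
Step 2: Merge (J+D)(11) + E(17) = 28
Step 3: Merge C(23) + I(28) = 51
Step 4: Merge ((J+D)+E)(28) + G(29) = 57
Step 5: Merge (C+I)(51) + (((J+D)+E)+G)(57) = 108
Read each symbol's code off the tree from the root (left child = 0, right child = 1).

Codes:
  G: 11 (length 2)
  D: 1001 (length 4)
  C: 00 (length 2)
  I: 01 (length 2)
  E: 101 (length 3)
  J: 1000 (length 4)
Average code length: 255/108 = 2.3611 bits/symbol


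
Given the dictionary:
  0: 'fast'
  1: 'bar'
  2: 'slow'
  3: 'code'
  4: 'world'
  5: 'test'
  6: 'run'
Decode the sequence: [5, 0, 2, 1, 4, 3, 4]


Look up each index in the dictionary:
  5 -> 'test'
  0 -> 'fast'
  2 -> 'slow'
  1 -> 'bar'
  4 -> 'world'
  3 -> 'code'
  4 -> 'world'

Decoded: "test fast slow bar world code world"


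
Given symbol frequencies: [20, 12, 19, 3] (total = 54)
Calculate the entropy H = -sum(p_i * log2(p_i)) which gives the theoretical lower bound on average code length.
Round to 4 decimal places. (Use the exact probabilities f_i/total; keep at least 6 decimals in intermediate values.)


Per-symbol terms -p_i * log2(p_i) with p_i = f_i/54:
  p = 20/54 = 0.370370: log2(p) = -1.432959, -p*log2(p) = 0.530726
  p = 12/54 = 0.222222: log2(p) = -2.169925, -p*log2(p) = 0.482206
  p = 19/54 = 0.351852: log2(p) = -1.506960, -p*log2(p) = 0.530227
  p = 3/54 = 0.055556: log2(p) = -4.169925, -p*log2(p) = 0.231663
H = 0.530726 + 0.482206 + 0.530227 + 0.231663 = 1.774822

H = 1.7748 bits/symbol


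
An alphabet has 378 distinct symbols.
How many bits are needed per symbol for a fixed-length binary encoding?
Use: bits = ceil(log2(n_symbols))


log2(378) = 8.5622
Bracket: 2^8 = 256 < 378 <= 2^9 = 512
So ceil(log2(378)) = 9

bits = ceil(log2(378)) = ceil(8.5622) = 9 bits


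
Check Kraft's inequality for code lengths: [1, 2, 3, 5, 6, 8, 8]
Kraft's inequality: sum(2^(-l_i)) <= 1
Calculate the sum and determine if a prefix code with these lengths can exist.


Sum = 2^(-1) + 2^(-2) + 2^(-3) + 2^(-5) + 2^(-6) + 2^(-8) + 2^(-8)
    = 0.5 + 0.25 + 0.125 + 0.03125 + 0.015625 + 0.00390625 + 0.00390625
    = 238/256 = 0.9296875
Since 0.9296875 <= 1, Kraft's inequality IS satisfied.
A prefix code with these lengths CAN exist.

Kraft sum = 0.9296875. Satisfied.


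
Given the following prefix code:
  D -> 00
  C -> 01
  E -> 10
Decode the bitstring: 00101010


Decoding step by step:
Bits 00 -> D
Bits 10 -> E
Bits 10 -> E
Bits 10 -> E


Decoded message: DEEE


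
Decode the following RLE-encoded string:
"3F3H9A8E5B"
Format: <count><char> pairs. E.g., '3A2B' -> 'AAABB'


Expanding each <count><char> pair:
  3F -> 'FFF'
  3H -> 'HHH'
  9A -> 'AAAAAAAAA'
  8E -> 'EEEEEEEE'
  5B -> 'BBBBB'

Decoded = FFFHHHAAAAAAAAAEEEEEEEEBBBBB


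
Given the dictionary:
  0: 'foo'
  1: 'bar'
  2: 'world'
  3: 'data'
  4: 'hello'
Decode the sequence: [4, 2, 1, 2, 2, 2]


Look up each index in the dictionary:
  4 -> 'hello'
  2 -> 'world'
  1 -> 'bar'
  2 -> 'world'
  2 -> 'world'
  2 -> 'world'

Decoded: "hello world bar world world world"


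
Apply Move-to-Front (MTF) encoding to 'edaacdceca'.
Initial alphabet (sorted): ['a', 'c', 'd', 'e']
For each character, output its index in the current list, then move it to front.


MTF encoding:
'e': index 3 in ['a', 'c', 'd', 'e'] -> ['e', 'a', 'c', 'd']
'd': index 3 in ['e', 'a', 'c', 'd'] -> ['d', 'e', 'a', 'c']
'a': index 2 in ['d', 'e', 'a', 'c'] -> ['a', 'd', 'e', 'c']
'a': index 0 in ['a', 'd', 'e', 'c'] -> ['a', 'd', 'e', 'c']
'c': index 3 in ['a', 'd', 'e', 'c'] -> ['c', 'a', 'd', 'e']
'd': index 2 in ['c', 'a', 'd', 'e'] -> ['d', 'c', 'a', 'e']
'c': index 1 in ['d', 'c', 'a', 'e'] -> ['c', 'd', 'a', 'e']
'e': index 3 in ['c', 'd', 'a', 'e'] -> ['e', 'c', 'd', 'a']
'c': index 1 in ['e', 'c', 'd', 'a'] -> ['c', 'e', 'd', 'a']
'a': index 3 in ['c', 'e', 'd', 'a'] -> ['a', 'c', 'e', 'd']


Output: [3, 3, 2, 0, 3, 2, 1, 3, 1, 3]


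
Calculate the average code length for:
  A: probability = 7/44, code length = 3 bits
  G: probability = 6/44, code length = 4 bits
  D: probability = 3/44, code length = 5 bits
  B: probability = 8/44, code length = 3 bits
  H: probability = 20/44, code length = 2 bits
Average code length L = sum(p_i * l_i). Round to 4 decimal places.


Weighted contributions p_i * l_i:
  A: (7/44) * 3 = 21/44
  G: (6/44) * 4 = 24/44
  D: (3/44) * 5 = 15/44
  B: (8/44) * 3 = 24/44
  H: (20/44) * 2 = 40/44
Sum = (21 + 24 + 15 + 24 + 40)/44 = 124/44

L = 124/44 = 2.8182 bits/symbol


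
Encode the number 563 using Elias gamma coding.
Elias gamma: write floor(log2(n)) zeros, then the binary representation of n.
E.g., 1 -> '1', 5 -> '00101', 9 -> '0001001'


num_bits = floor(log2(563)) + 1 = 10
leading_zeros = num_bits - 1 = 9
binary(563) = 1000110011

Elias gamma(563) = '000000000' + '1000110011' = 0000000001000110011 (19 bits)


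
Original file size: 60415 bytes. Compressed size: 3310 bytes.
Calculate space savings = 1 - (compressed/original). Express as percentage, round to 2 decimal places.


ratio = compressed/original = 3310/60415 = 0.054788
savings = 1 - ratio = 1 - 0.054788 = 0.945212
as a percentage: 0.945212 * 100 = 94.52%

Space savings = 1 - 3310/60415 = 94.52%


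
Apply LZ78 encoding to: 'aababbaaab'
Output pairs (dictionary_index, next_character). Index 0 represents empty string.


LZ78 encoding steps:
Dictionary: {0: ''}
Step 1: w='' (idx 0), next='a' -> output (0, 'a'), add 'a' as idx 1
Step 2: w='a' (idx 1), next='b' -> output (1, 'b'), add 'ab' as idx 2
Step 3: w='ab' (idx 2), next='b' -> output (2, 'b'), add 'abb' as idx 3
Step 4: w='a' (idx 1), next='a' -> output (1, 'a'), add 'aa' as idx 4
Step 5: w='ab' (idx 2), end of input -> output (2, '')


Encoded: [(0, 'a'), (1, 'b'), (2, 'b'), (1, 'a'), (2, '')]


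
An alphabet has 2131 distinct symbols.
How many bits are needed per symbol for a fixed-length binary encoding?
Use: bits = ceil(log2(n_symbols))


log2(2131) = 11.0573
Bracket: 2^11 = 2048 < 2131 <= 2^12 = 4096
So ceil(log2(2131)) = 12

bits = ceil(log2(2131)) = ceil(11.0573) = 12 bits


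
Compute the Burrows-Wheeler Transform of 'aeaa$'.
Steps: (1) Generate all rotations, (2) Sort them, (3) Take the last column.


Rotations (sorted):
  0: $aeaa -> last char: a
  1: a$aea -> last char: a
  2: aa$ae -> last char: e
  3: aeaa$ -> last char: $
  4: eaa$a -> last char: a


BWT = aae$a


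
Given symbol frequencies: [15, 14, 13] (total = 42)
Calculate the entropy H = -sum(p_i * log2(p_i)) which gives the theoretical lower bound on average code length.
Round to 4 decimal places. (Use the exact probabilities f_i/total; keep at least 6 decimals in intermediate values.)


Per-symbol terms -p_i * log2(p_i) with p_i = f_i/42:
  p = 15/42 = 0.357143: log2(p) = -1.485427, -p*log2(p) = 0.530510
  p = 14/42 = 0.333333: log2(p) = -1.584963, -p*log2(p) = 0.528321
  p = 13/42 = 0.309524: log2(p) = -1.691878, -p*log2(p) = 0.523676
H = 0.530510 + 0.528321 + 0.523676 = 1.582507

H = 1.5825 bits/symbol


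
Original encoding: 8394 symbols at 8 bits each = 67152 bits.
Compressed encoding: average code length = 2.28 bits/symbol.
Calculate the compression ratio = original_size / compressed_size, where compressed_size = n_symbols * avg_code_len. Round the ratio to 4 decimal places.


original_size = n_symbols * orig_bits = 8394 * 8 = 67152 bits
compressed_size = n_symbols * avg_code_len = 8394 * 2.28 = 19138.32 bits
ratio = original_size / compressed_size = 67152 / 19138.32 = 3.5088

Compression ratio = 3.5088


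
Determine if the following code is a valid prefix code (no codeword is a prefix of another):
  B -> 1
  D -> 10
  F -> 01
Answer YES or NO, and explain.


Checking each pair (does one codeword prefix another?):
  B='1' vs D='10': prefix -- VIOLATION

NO -- this is NOT a valid prefix code. B (1) is a prefix of D (10).


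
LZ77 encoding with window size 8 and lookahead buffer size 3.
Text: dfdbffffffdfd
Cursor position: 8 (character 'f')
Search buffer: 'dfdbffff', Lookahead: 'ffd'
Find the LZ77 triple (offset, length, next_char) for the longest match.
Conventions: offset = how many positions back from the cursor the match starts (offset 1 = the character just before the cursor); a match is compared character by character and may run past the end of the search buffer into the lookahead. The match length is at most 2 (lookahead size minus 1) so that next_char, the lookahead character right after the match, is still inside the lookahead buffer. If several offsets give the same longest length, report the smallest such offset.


Try each offset into the search buffer:
  offset=1 (pos 7, char 'f'): match length 2
  offset=2 (pos 6, char 'f'): match length 2
  offset=3 (pos 5, char 'f'): match length 2
  offset=4 (pos 4, char 'f'): match length 2
  offset=5 (pos 3, char 'b'): match length 0
  offset=6 (pos 2, char 'd'): match length 0
  offset=7 (pos 1, char 'f'): match length 1
  offset=8 (pos 0, char 'd'): match length 0
Longest match has length 2, found at offsets 1, 2, 3, 4; take the smallest, offset 1.
next_char = character at position 8 + 2 = 10 -> 'd'

Best match: offset=1, length=2 (matching 'ff' starting at position 7)
LZ77 triple: (1, 2, 'd')


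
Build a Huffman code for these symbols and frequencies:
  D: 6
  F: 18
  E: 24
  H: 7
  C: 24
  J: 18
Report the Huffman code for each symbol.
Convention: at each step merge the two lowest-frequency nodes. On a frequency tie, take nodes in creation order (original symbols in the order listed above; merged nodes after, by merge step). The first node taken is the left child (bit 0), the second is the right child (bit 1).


Huffman tree construction:
Step 1: Merge D(6) + H(7) = 13
Step 2: Merge (D+H)(13) + F(18) = 31
Step 3: Merge J(18) + E(24) = 42
Step 4: Merge C(24) + ((D+H)+F)(31) = 55
Step 5: Merge (J+E)(42) + (C+((D+H)+F))(55) = 97
Read each symbol's code off the tree from the root (left child = 0, right child = 1).

Codes:
  D: 1100 (length 4)
  F: 111 (length 3)
  E: 01 (length 2)
  H: 1101 (length 4)
  C: 10 (length 2)
  J: 00 (length 2)
Average code length: 238/97 = 2.4536 bits/symbol


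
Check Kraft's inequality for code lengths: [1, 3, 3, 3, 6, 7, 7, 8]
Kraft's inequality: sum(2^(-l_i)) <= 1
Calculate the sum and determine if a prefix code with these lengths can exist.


Sum = 2^(-1) + 2^(-3) + 2^(-3) + 2^(-3) + 2^(-6) + 2^(-7) + 2^(-7) + 2^(-8)
    = 0.5 + 0.125 + 0.125 + 0.125 + 0.015625 + 0.0078125 + 0.0078125 + 0.00390625
    = 233/256 = 0.91015625
Since 0.91015625 <= 1, Kraft's inequality IS satisfied.
A prefix code with these lengths CAN exist.

Kraft sum = 0.91015625. Satisfied.


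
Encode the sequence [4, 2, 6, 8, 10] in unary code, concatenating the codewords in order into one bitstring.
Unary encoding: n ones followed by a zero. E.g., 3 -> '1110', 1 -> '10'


Encode each number as n ones followed by a terminating 0:
  4 -> 11110 (5 bits)
  2 -> 110 (3 bits)
  6 -> 1111110 (7 bits)
  8 -> 111111110 (9 bits)
  10 -> 11111111110 (11 bits)
Total length = 5 + 3 + 7 + 9 + 11 = 35 bits.

Unary([4, 2, 6, 8, 10]) = 11110110111111011111111011111111110 (35 bits)


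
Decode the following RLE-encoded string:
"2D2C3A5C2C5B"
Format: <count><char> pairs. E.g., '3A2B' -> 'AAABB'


Expanding each <count><char> pair:
  2D -> 'DD'
  2C -> 'CC'
  3A -> 'AAA'
  5C -> 'CCCCC'
  2C -> 'CC'
  5B -> 'BBBBB'

Decoded = DDCCAAACCCCCCCBBBBB


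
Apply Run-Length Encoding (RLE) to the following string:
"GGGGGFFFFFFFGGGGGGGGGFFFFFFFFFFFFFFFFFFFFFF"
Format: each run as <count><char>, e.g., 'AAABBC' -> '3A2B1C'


Scanning runs left to right:
  i=0: run of 'G' x 5 -> '5G'
  i=5: run of 'F' x 7 -> '7F'
  i=12: run of 'G' x 9 -> '9G'
  i=21: run of 'F' x 22 -> '22F'

RLE = 5G7F9G22F


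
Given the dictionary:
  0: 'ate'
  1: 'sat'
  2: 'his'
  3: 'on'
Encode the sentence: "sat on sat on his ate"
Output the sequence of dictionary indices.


Look up each word in the dictionary:
  'sat' -> 1
  'on' -> 3
  'sat' -> 1
  'on' -> 3
  'his' -> 2
  'ate' -> 0

Encoded: [1, 3, 1, 3, 2, 0]


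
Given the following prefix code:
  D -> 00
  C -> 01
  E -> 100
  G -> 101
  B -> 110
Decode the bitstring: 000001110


Decoding step by step:
Bits 00 -> D
Bits 00 -> D
Bits 01 -> C
Bits 110 -> B


Decoded message: DDCB


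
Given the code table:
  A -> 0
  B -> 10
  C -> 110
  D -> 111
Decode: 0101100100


Decoding:
0 -> A
10 -> B
110 -> C
0 -> A
10 -> B
0 -> A


Result: ABCABA


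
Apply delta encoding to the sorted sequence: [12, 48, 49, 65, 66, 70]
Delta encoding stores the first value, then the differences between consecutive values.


First value: 12
Deltas:
  48 - 12 = 36
  49 - 48 = 1
  65 - 49 = 16
  66 - 65 = 1
  70 - 66 = 4


Delta encoded: [12, 36, 1, 16, 1, 4]


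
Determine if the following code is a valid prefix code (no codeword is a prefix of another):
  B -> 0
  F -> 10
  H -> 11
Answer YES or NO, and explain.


Checking each pair (does one codeword prefix another?):
  B='0' vs F='10': no prefix
  B='0' vs H='11': no prefix
  F='10' vs B='0': no prefix
  F='10' vs H='11': no prefix
  H='11' vs B='0': no prefix
  H='11' vs F='10': no prefix
No violation found over all pairs.

YES -- this is a valid prefix code. No codeword is a prefix of any other codeword.


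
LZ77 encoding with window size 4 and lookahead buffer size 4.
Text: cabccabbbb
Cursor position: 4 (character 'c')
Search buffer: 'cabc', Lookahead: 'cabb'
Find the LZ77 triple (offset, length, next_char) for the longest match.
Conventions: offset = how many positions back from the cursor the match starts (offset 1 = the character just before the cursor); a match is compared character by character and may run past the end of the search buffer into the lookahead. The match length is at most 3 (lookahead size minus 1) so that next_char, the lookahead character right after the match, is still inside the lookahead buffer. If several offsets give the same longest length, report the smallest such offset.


Try each offset into the search buffer:
  offset=1 (pos 3, char 'c'): match length 1
  offset=2 (pos 2, char 'b'): match length 0
  offset=3 (pos 1, char 'a'): match length 0
  offset=4 (pos 0, char 'c'): match length 3
Longest match has length 3 at offset 4.
next_char = character at position 4 + 3 = 7 -> 'b'

Best match: offset=4, length=3 (matching 'cab' starting at position 0)
LZ77 triple: (4, 3, 'b')


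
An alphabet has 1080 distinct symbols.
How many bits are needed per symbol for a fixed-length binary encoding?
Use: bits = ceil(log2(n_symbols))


log2(1080) = 10.0768
Bracket: 2^10 = 1024 < 1080 <= 2^11 = 2048
So ceil(log2(1080)) = 11

bits = ceil(log2(1080)) = ceil(10.0768) = 11 bits


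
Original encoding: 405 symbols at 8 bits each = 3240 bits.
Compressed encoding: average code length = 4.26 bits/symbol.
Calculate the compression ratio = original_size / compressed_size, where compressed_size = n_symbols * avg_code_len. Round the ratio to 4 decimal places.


original_size = n_symbols * orig_bits = 405 * 8 = 3240 bits
compressed_size = n_symbols * avg_code_len = 405 * 4.26 = 1725.3 bits
ratio = original_size / compressed_size = 3240 / 1725.3 = 1.8779

Compression ratio = 1.8779


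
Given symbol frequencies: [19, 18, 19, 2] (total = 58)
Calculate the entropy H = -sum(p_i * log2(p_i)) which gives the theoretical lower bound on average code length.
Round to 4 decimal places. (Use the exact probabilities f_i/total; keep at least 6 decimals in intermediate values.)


Per-symbol terms -p_i * log2(p_i) with p_i = f_i/58:
  p = 19/58 = 0.327586: log2(p) = -1.610053, -p*log2(p) = 0.527431
  p = 18/58 = 0.310345: log2(p) = -1.688056, -p*log2(p) = 0.523879
  p = 19/58 = 0.327586: log2(p) = -1.610053, -p*log2(p) = 0.527431
  p = 2/58 = 0.034483: log2(p) = -4.857981, -p*log2(p) = 0.167517
H = 0.527431 + 0.523879 + 0.527431 + 0.167517 = 1.746258

H = 1.7463 bits/symbol


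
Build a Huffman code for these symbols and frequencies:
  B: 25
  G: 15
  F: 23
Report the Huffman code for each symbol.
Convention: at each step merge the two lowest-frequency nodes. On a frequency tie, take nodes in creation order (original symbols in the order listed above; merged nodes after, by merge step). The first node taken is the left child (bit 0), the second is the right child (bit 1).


Huffman tree construction:
Step 1: Merge G(15) + F(23) = 38
Step 2: Merge B(25) + (G+F)(38) = 63
Read each symbol's code off the tree from the root (left child = 0, right child = 1).

Codes:
  B: 0 (length 1)
  G: 10 (length 2)
  F: 11 (length 2)
Average code length: 101/63 = 1.6032 bits/symbol


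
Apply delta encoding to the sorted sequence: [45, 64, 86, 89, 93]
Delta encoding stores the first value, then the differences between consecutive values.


First value: 45
Deltas:
  64 - 45 = 19
  86 - 64 = 22
  89 - 86 = 3
  93 - 89 = 4


Delta encoded: [45, 19, 22, 3, 4]


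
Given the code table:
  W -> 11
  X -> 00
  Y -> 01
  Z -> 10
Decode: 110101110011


Decoding:
11 -> W
01 -> Y
01 -> Y
11 -> W
00 -> X
11 -> W


Result: WYYWXW


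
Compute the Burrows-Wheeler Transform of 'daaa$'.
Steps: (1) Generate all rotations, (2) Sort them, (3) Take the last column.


Rotations (sorted):
  0: $daaa -> last char: a
  1: a$daa -> last char: a
  2: aa$da -> last char: a
  3: aaa$d -> last char: d
  4: daaa$ -> last char: $


BWT = aaad$


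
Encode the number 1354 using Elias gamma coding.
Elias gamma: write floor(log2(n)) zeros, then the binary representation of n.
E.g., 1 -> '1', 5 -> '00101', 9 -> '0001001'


num_bits = floor(log2(1354)) + 1 = 11
leading_zeros = num_bits - 1 = 10
binary(1354) = 10101001010

Elias gamma(1354) = '0000000000' + '10101001010' = 000000000010101001010 (21 bits)


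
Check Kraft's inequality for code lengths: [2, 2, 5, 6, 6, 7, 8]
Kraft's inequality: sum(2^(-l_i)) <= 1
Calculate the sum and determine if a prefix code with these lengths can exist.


Sum = 2^(-2) + 2^(-2) + 2^(-5) + 2^(-6) + 2^(-6) + 2^(-7) + 2^(-8)
    = 0.25 + 0.25 + 0.03125 + 0.015625 + 0.015625 + 0.0078125 + 0.00390625
    = 147/256 = 0.57421875
Since 0.57421875 <= 1, Kraft's inequality IS satisfied.
A prefix code with these lengths CAN exist.

Kraft sum = 0.57421875. Satisfied.


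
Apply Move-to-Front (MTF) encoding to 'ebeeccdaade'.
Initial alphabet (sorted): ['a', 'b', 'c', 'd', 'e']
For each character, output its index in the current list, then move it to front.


MTF encoding:
'e': index 4 in ['a', 'b', 'c', 'd', 'e'] -> ['e', 'a', 'b', 'c', 'd']
'b': index 2 in ['e', 'a', 'b', 'c', 'd'] -> ['b', 'e', 'a', 'c', 'd']
'e': index 1 in ['b', 'e', 'a', 'c', 'd'] -> ['e', 'b', 'a', 'c', 'd']
'e': index 0 in ['e', 'b', 'a', 'c', 'd'] -> ['e', 'b', 'a', 'c', 'd']
'c': index 3 in ['e', 'b', 'a', 'c', 'd'] -> ['c', 'e', 'b', 'a', 'd']
'c': index 0 in ['c', 'e', 'b', 'a', 'd'] -> ['c', 'e', 'b', 'a', 'd']
'd': index 4 in ['c', 'e', 'b', 'a', 'd'] -> ['d', 'c', 'e', 'b', 'a']
'a': index 4 in ['d', 'c', 'e', 'b', 'a'] -> ['a', 'd', 'c', 'e', 'b']
'a': index 0 in ['a', 'd', 'c', 'e', 'b'] -> ['a', 'd', 'c', 'e', 'b']
'd': index 1 in ['a', 'd', 'c', 'e', 'b'] -> ['d', 'a', 'c', 'e', 'b']
'e': index 3 in ['d', 'a', 'c', 'e', 'b'] -> ['e', 'd', 'a', 'c', 'b']


Output: [4, 2, 1, 0, 3, 0, 4, 4, 0, 1, 3]


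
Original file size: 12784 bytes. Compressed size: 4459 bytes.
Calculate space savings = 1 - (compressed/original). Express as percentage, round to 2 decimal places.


ratio = compressed/original = 4459/12784 = 0.348795
savings = 1 - ratio = 1 - 0.348795 = 0.651205
as a percentage: 0.651205 * 100 = 65.12%

Space savings = 1 - 4459/12784 = 65.12%


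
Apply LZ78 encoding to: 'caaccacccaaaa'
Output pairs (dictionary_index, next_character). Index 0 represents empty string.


LZ78 encoding steps:
Dictionary: {0: ''}
Step 1: w='' (idx 0), next='c' -> output (0, 'c'), add 'c' as idx 1
Step 2: w='' (idx 0), next='a' -> output (0, 'a'), add 'a' as idx 2
Step 3: w='a' (idx 2), next='c' -> output (2, 'c'), add 'ac' as idx 3
Step 4: w='c' (idx 1), next='a' -> output (1, 'a'), add 'ca' as idx 4
Step 5: w='c' (idx 1), next='c' -> output (1, 'c'), add 'cc' as idx 5
Step 6: w='ca' (idx 4), next='a' -> output (4, 'a'), add 'caa' as idx 6
Step 7: w='a' (idx 2), next='a' -> output (2, 'a'), add 'aa' as idx 7


Encoded: [(0, 'c'), (0, 'a'), (2, 'c'), (1, 'a'), (1, 'c'), (4, 'a'), (2, 'a')]


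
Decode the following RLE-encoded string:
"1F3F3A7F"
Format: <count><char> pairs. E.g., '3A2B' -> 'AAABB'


Expanding each <count><char> pair:
  1F -> 'F'
  3F -> 'FFF'
  3A -> 'AAA'
  7F -> 'FFFFFFF'

Decoded = FFFFAAAFFFFFFF


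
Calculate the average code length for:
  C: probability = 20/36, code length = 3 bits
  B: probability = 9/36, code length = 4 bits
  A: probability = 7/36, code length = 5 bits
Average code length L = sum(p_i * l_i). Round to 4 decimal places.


Weighted contributions p_i * l_i:
  C: (20/36) * 3 = 60/36
  B: (9/36) * 4 = 36/36
  A: (7/36) * 5 = 35/36
Sum = (60 + 36 + 35)/36 = 131/36

L = 131/36 = 3.6389 bits/symbol


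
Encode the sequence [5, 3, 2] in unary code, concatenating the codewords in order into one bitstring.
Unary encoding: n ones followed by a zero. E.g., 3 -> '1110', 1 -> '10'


Encode each number as n ones followed by a terminating 0:
  5 -> 111110 (6 bits)
  3 -> 1110 (4 bits)
  2 -> 110 (3 bits)
Total length = 6 + 4 + 3 = 13 bits.

Unary([5, 3, 2]) = 1111101110110 (13 bits)


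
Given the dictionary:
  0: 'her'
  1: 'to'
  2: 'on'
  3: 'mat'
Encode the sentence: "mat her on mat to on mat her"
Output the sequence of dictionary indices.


Look up each word in the dictionary:
  'mat' -> 3
  'her' -> 0
  'on' -> 2
  'mat' -> 3
  'to' -> 1
  'on' -> 2
  'mat' -> 3
  'her' -> 0

Encoded: [3, 0, 2, 3, 1, 2, 3, 0]


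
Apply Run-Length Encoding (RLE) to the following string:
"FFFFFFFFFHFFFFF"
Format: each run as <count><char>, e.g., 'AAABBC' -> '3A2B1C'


Scanning runs left to right:
  i=0: run of 'F' x 9 -> '9F'
  i=9: run of 'H' x 1 -> '1H'
  i=10: run of 'F' x 5 -> '5F'

RLE = 9F1H5F


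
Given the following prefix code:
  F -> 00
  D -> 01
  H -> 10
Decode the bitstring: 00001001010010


Decoding step by step:
Bits 00 -> F
Bits 00 -> F
Bits 10 -> H
Bits 01 -> D
Bits 01 -> D
Bits 00 -> F
Bits 10 -> H


Decoded message: FFHDDFH


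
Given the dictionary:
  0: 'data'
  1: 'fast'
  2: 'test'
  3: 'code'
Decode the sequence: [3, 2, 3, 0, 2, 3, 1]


Look up each index in the dictionary:
  3 -> 'code'
  2 -> 'test'
  3 -> 'code'
  0 -> 'data'
  2 -> 'test'
  3 -> 'code'
  1 -> 'fast'

Decoded: "code test code data test code fast"


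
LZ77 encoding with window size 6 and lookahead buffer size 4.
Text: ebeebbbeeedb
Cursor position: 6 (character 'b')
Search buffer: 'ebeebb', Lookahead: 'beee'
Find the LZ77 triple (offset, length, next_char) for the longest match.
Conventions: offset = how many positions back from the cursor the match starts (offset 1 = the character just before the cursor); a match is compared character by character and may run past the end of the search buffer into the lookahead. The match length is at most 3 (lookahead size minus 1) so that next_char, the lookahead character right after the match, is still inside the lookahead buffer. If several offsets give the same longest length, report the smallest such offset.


Try each offset into the search buffer:
  offset=1 (pos 5, char 'b'): match length 1
  offset=2 (pos 4, char 'b'): match length 1
  offset=3 (pos 3, char 'e'): match length 0
  offset=4 (pos 2, char 'e'): match length 0
  offset=5 (pos 1, char 'b'): match length 3
  offset=6 (pos 0, char 'e'): match length 0
Longest match has length 3 at offset 5.
next_char = character at position 6 + 3 = 9 -> 'e'

Best match: offset=5, length=3 (matching 'bee' starting at position 1)
LZ77 triple: (5, 3, 'e')


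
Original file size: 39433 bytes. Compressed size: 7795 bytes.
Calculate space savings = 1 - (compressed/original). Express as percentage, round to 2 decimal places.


ratio = compressed/original = 7795/39433 = 0.197677
savings = 1 - ratio = 1 - 0.197677 = 0.802323
as a percentage: 0.802323 * 100 = 80.23%

Space savings = 1 - 7795/39433 = 80.23%


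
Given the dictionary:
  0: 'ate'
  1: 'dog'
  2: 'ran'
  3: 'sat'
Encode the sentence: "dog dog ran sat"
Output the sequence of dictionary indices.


Look up each word in the dictionary:
  'dog' -> 1
  'dog' -> 1
  'ran' -> 2
  'sat' -> 3

Encoded: [1, 1, 2, 3]


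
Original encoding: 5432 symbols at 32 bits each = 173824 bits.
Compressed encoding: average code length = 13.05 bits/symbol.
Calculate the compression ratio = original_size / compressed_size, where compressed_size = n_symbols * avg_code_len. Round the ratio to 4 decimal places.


original_size = n_symbols * orig_bits = 5432 * 32 = 173824 bits
compressed_size = n_symbols * avg_code_len = 5432 * 13.05 = 70887.6 bits
ratio = original_size / compressed_size = 173824 / 70887.6 = 2.4521

Compression ratio = 2.4521


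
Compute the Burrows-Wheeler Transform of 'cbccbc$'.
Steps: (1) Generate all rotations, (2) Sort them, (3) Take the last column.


Rotations (sorted):
  0: $cbccbc -> last char: c
  1: bc$cbcc -> last char: c
  2: bccbc$c -> last char: c
  3: c$cbccb -> last char: b
  4: cbc$cbc -> last char: c
  5: cbccbc$ -> last char: $
  6: ccbc$cb -> last char: b


BWT = cccbc$b


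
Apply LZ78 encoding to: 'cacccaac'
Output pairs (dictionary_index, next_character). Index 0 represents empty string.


LZ78 encoding steps:
Dictionary: {0: ''}
Step 1: w='' (idx 0), next='c' -> output (0, 'c'), add 'c' as idx 1
Step 2: w='' (idx 0), next='a' -> output (0, 'a'), add 'a' as idx 2
Step 3: w='c' (idx 1), next='c' -> output (1, 'c'), add 'cc' as idx 3
Step 4: w='c' (idx 1), next='a' -> output (1, 'a'), add 'ca' as idx 4
Step 5: w='a' (idx 2), next='c' -> output (2, 'c'), add 'ac' as idx 5


Encoded: [(0, 'c'), (0, 'a'), (1, 'c'), (1, 'a'), (2, 'c')]


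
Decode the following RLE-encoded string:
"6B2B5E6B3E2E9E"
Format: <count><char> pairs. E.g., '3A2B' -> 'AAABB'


Expanding each <count><char> pair:
  6B -> 'BBBBBB'
  2B -> 'BB'
  5E -> 'EEEEE'
  6B -> 'BBBBBB'
  3E -> 'EEE'
  2E -> 'EE'
  9E -> 'EEEEEEEEE'

Decoded = BBBBBBBBEEEEEBBBBBBEEEEEEEEEEEEEE


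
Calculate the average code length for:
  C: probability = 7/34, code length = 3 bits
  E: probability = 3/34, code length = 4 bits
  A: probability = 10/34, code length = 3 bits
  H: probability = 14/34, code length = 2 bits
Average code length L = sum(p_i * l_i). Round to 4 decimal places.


Weighted contributions p_i * l_i:
  C: (7/34) * 3 = 21/34
  E: (3/34) * 4 = 12/34
  A: (10/34) * 3 = 30/34
  H: (14/34) * 2 = 28/34
Sum = (21 + 12 + 30 + 28)/34 = 91/34

L = 91/34 = 2.6765 bits/symbol


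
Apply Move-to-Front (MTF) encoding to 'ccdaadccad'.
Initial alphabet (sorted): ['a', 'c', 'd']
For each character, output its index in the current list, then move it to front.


MTF encoding:
'c': index 1 in ['a', 'c', 'd'] -> ['c', 'a', 'd']
'c': index 0 in ['c', 'a', 'd'] -> ['c', 'a', 'd']
'd': index 2 in ['c', 'a', 'd'] -> ['d', 'c', 'a']
'a': index 2 in ['d', 'c', 'a'] -> ['a', 'd', 'c']
'a': index 0 in ['a', 'd', 'c'] -> ['a', 'd', 'c']
'd': index 1 in ['a', 'd', 'c'] -> ['d', 'a', 'c']
'c': index 2 in ['d', 'a', 'c'] -> ['c', 'd', 'a']
'c': index 0 in ['c', 'd', 'a'] -> ['c', 'd', 'a']
'a': index 2 in ['c', 'd', 'a'] -> ['a', 'c', 'd']
'd': index 2 in ['a', 'c', 'd'] -> ['d', 'a', 'c']


Output: [1, 0, 2, 2, 0, 1, 2, 0, 2, 2]


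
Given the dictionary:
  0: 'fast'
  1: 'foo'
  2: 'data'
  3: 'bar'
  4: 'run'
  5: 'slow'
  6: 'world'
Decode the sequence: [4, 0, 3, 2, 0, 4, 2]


Look up each index in the dictionary:
  4 -> 'run'
  0 -> 'fast'
  3 -> 'bar'
  2 -> 'data'
  0 -> 'fast'
  4 -> 'run'
  2 -> 'data'

Decoded: "run fast bar data fast run data"


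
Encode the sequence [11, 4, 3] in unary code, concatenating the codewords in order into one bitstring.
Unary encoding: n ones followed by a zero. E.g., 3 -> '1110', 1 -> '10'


Encode each number as n ones followed by a terminating 0:
  11 -> 111111111110 (12 bits)
  4 -> 11110 (5 bits)
  3 -> 1110 (4 bits)
Total length = 12 + 5 + 4 = 21 bits.

Unary([11, 4, 3]) = 111111111110111101110 (21 bits)


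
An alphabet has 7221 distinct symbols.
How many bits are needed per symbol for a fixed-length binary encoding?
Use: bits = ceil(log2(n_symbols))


log2(7221) = 12.818
Bracket: 2^12 = 4096 < 7221 <= 2^13 = 8192
So ceil(log2(7221)) = 13

bits = ceil(log2(7221)) = ceil(12.818) = 13 bits


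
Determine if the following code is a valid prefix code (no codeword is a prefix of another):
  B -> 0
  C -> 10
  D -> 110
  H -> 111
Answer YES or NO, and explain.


Checking each pair (does one codeword prefix another?):
  B='0' vs C='10': no prefix
  B='0' vs D='110': no prefix
  B='0' vs H='111': no prefix
  C='10' vs B='0': no prefix
  C='10' vs D='110': no prefix
  C='10' vs H='111': no prefix
  D='110' vs B='0': no prefix
  D='110' vs C='10': no prefix
  D='110' vs H='111': no prefix
  H='111' vs B='0': no prefix
  H='111' vs C='10': no prefix
  H='111' vs D='110': no prefix
No violation found over all pairs.

YES -- this is a valid prefix code. No codeword is a prefix of any other codeword.


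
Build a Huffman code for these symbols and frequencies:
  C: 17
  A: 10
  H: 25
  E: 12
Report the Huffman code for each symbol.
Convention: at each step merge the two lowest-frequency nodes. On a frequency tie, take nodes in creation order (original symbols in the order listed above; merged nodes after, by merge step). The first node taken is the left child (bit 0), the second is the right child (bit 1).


Huffman tree construction:
Step 1: Merge A(10) + E(12) = 22
Step 2: Merge C(17) + (A+E)(22) = 39
Step 3: Merge H(25) + (C+(A+E))(39) = 64
Read each symbol's code off the tree from the root (left child = 0, right child = 1).

Codes:
  C: 10 (length 2)
  A: 110 (length 3)
  H: 0 (length 1)
  E: 111 (length 3)
Average code length: 125/64 = 1.9531 bits/symbol


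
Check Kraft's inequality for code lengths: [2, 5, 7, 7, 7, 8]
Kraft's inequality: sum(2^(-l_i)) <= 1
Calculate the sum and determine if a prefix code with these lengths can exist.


Sum = 2^(-2) + 2^(-5) + 2^(-7) + 2^(-7) + 2^(-7) + 2^(-8)
    = 0.25 + 0.03125 + 0.0078125 + 0.0078125 + 0.0078125 + 0.00390625
    = 79/256 = 0.30859375
Since 0.30859375 <= 1, Kraft's inequality IS satisfied.
A prefix code with these lengths CAN exist.

Kraft sum = 0.30859375. Satisfied.


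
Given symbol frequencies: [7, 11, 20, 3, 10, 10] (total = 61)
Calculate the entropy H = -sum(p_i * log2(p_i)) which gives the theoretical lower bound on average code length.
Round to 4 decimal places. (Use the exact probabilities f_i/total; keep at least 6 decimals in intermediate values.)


Per-symbol terms -p_i * log2(p_i) with p_i = f_i/61:
  p = 7/61 = 0.114754: log2(p) = -3.123382, -p*log2(p) = 0.358421
  p = 11/61 = 0.180328: log2(p) = -2.471306, -p*log2(p) = 0.445645
  p = 20/61 = 0.327869: log2(p) = -1.608809, -p*log2(p) = 0.527478
  p = 3/61 = 0.049180: log2(p) = -4.345775, -p*log2(p) = 0.213727
  p = 10/61 = 0.163934: log2(p) = -2.608809, -p*log2(p) = 0.427674
  p = 10/61 = 0.163934: log2(p) = -2.608809, -p*log2(p) = 0.427674
H = 0.358421 + 0.445645 + 0.527478 + 0.213727 + 0.427674 + 0.427674 = 2.400619

H = 2.4006 bits/symbol


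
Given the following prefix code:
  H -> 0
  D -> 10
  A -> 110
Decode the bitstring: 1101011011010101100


Decoding step by step:
Bits 110 -> A
Bits 10 -> D
Bits 110 -> A
Bits 110 -> A
Bits 10 -> D
Bits 10 -> D
Bits 110 -> A
Bits 0 -> H


Decoded message: ADAADDAH


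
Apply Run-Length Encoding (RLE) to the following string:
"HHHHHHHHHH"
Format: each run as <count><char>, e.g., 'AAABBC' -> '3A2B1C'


Scanning runs left to right:
  i=0: run of 'H' x 10 -> '10H'

RLE = 10H


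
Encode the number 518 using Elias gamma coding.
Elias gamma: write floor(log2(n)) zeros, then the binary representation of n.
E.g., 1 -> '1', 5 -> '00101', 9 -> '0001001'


num_bits = floor(log2(518)) + 1 = 10
leading_zeros = num_bits - 1 = 9
binary(518) = 1000000110

Elias gamma(518) = '000000000' + '1000000110' = 0000000001000000110 (19 bits)


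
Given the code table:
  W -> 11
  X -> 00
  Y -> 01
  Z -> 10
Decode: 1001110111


Decoding:
10 -> Z
01 -> Y
11 -> W
01 -> Y
11 -> W


Result: ZYWYW


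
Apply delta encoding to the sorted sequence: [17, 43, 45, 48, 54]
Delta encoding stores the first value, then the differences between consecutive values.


First value: 17
Deltas:
  43 - 17 = 26
  45 - 43 = 2
  48 - 45 = 3
  54 - 48 = 6


Delta encoded: [17, 26, 2, 3, 6]


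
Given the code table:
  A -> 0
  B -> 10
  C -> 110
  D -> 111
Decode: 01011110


Decoding:
0 -> A
10 -> B
111 -> D
10 -> B


Result: ABDB


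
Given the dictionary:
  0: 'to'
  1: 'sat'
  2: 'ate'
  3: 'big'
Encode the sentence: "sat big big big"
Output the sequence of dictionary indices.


Look up each word in the dictionary:
  'sat' -> 1
  'big' -> 3
  'big' -> 3
  'big' -> 3

Encoded: [1, 3, 3, 3]


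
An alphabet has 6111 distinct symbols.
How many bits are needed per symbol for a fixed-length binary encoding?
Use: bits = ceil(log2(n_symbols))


log2(6111) = 12.5772
Bracket: 2^12 = 4096 < 6111 <= 2^13 = 8192
So ceil(log2(6111)) = 13

bits = ceil(log2(6111)) = ceil(12.5772) = 13 bits
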